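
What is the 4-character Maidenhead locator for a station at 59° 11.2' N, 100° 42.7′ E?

Offset from 180°W / 90°S: lon 280.71°, lat 149.19°.
Field (20°×10°, letters A–R): 280.71/20 → 14 → O, 149.19/10 → 14 → O; chars OO.
Square (2°×1°, digits 0–9): 0.71/2 → 0, 9.19/1 → 9; chars 09.

OO09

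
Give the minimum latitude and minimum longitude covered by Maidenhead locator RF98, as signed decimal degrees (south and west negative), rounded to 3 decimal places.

-32.000, 178.000

Field R=17, F=5: +17·20° lon, +5·10° lat → SW at lon 160°, lat -40°.
Square 9, 8: +9·2° lon, +8·1° lat → SW at lon 178°, lat -32°.
latitude -32.000, longitude 178.000.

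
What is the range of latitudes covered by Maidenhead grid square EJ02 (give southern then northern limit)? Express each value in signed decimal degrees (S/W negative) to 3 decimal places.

2.000, 3.000

Field E=4, J=9: +4·20° lon, +9·10° lat → SW at lon -100°, lat 0°.
Square 0, 2: +0·2° lon, +2·1° lat → SW at lon -100°, lat 2°.
Cell spans 2° lon × 1° lat.
south 2.000, north 3.000.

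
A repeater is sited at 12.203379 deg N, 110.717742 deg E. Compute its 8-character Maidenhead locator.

OK52ie68

Shift to the Maidenhead origin (180°W, 90°S): lon 290.71774, lat 102.20338.
Field: lon ⌊290.71774/20⌋ = 14 → O; lat ⌊102.20338/10⌋ = 10 → K.
Square: lon ⌊10.71774/2⌋ = 5; lat ⌊2.20338/1⌋ = 2.
Subsquare: lon ⌊0.71774/0.0833333⌋ = 8 → i; lat ⌊0.20338/0.0416667⌋ = 4 → e.
Extended square: lon ⌊0.05108/0.00833333⌋ = 6; lat ⌊0.03671/0.00416667⌋ = 8.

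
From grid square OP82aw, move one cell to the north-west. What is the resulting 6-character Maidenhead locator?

Longitude subsquare a = 0; −1 → -1, wraps to 23 = x, carry into square.
Longitude square 8; −1 → 7.
Latitude subsquare w = 22; +1 → 23 = x.

OP72xx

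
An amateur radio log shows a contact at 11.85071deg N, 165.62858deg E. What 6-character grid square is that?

Offset from 180°W / 90°S: lon 345.6286°, lat 101.8507°.
Field: lon ⌊345.6286/20⌋ = 17 → R; lat ⌊101.8507/10⌋ = 10 → K.
Square: lon ⌊5.6286/2⌋ = 2; lat ⌊1.8507/1⌋ = 1.
Subsquare: lon ⌊1.6286/0.0833333⌋ = 19 → t; lat ⌊0.8507/0.0416667⌋ = 20 → u.

RK21tu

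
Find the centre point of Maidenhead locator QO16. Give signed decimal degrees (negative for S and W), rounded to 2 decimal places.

56.50, 143.00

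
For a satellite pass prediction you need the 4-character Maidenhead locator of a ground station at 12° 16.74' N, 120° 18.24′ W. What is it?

Shift to the Maidenhead origin (180°W, 90°S): lon 59.70, lat 102.28.
Field: 59.70/20 → 2 → C, 102.28/10 → 10 → K; chars CK.
Square: 19.70/2 → 9, 2.28/1 → 2; chars 92.

CK92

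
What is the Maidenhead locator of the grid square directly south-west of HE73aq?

HE63xp

Longitude subsquare a = 0; −1 → -1, wraps to 23 = x, carry into square.
Longitude square 7; −1 → 6.
Latitude subsquare q = 16; −1 → 15 = p.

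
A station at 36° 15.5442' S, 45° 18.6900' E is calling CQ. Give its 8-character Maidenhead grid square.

LF23pr77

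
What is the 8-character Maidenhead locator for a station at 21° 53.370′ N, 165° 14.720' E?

RL21ov93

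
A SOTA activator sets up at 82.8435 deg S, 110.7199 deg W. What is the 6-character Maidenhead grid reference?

Offset from 180°W / 90°S: lon 69.2801°, lat 7.1565°.
Field (20°×10°, letters A–R): 69.2801/20 → 3 → D, 7.1565/10 → 0 → A; chars DA.
Square (2°×1°, digits 0–9): 9.2801/2 → 4, 7.1565/1 → 7; chars 47.
Subsquare (5′×2.5′, letters a–x): 1.2801/0.0833333 → 15 → p, 0.1565/0.0416667 → 3 → d; chars pd.

DA47pd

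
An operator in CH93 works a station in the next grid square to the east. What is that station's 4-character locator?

Longitude square 9; +1 → 10, wraps to 0, carry into field.
Longitude field C = 2; +1 → 3 = D.
The latitude characters are unchanged.

DH03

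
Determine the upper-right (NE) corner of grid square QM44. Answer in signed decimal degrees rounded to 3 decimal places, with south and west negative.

35.000, 150.000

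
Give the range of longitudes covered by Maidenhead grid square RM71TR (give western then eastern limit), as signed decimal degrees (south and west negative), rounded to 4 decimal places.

175.5833, 175.6667

Field R=17, M=12: +17·20° lon, +12·10° lat → SW at lon 160°, lat 30°.
Square 7, 1: +7·2° lon, +1·1° lat → SW at lon 174°, lat 31°.
Subsquare t=19, r=17: +19·0.0833333° lon, +17·0.0416667° lat → SW at lon 175.583°, lat 31.7083°.
Cell spans 0.0833333° lon × 0.0416667° lat.
west 175.5833, east 175.6667.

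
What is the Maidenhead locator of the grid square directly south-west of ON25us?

ON25tr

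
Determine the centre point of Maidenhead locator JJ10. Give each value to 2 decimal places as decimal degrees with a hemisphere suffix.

Field J=9, J=9: +9·20° lon, +9·10° lat → SW at lon 0°, lat 0°.
Square 1, 0: +1·2° lon, +0·1° lat → SW at lon 2°, lat 0°.
Cell spans 2° lon × 1° lat. Centre is SW corner plus half of each.
latitude 0.50° N, longitude 3.00° E.

0.50° N, 3.00° E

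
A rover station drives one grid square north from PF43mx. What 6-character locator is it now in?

PF44ma

Latitude subsquare x = 23; +1 → 24, wraps to 0 = a, carry into square.
Latitude square 3; +1 → 4.
The longitude characters are unchanged.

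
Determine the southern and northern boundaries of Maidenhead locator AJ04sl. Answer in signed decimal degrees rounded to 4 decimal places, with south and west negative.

Field A=0, J=9: +0·20° lon, +9·10° lat → SW at lon -180°, lat 0°.
Square 0, 4: +0·2° lon, +4·1° lat → SW at lon -180°, lat 4°.
Subsquare s=18, l=11: +18·0.0833333° lon, +11·0.0416667° lat → SW at lon -178.5°, lat 4.45833°.
Cell spans 0.0833333° lon × 0.0416667° lat.
south 4.4583, north 4.5000.

4.4583, 4.5000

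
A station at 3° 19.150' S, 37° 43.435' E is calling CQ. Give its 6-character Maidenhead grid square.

Shift to the Maidenhead origin (180°W, 90°S): lon 217.7239, lat 86.6808.
Field: lon ⌊217.7239/20⌋ = 10 → K; lat ⌊86.6808/10⌋ = 8 → I.
Square: lon ⌊17.7239/2⌋ = 8; lat ⌊6.6808/1⌋ = 6.
Subsquare: lon ⌊1.7239/0.0833333⌋ = 20 → u; lat ⌊0.6808/0.0416667⌋ = 16 → q.

KI86uq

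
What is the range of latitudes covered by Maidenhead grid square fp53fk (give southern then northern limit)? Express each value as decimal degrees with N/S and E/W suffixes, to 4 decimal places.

Field F=5, P=15: +5·20° lon, +15·10° lat → SW at lon -80°, lat 60°.
Square 5, 3: +5·2° lon, +3·1° lat → SW at lon -70°, lat 63°.
Subsquare f=5, k=10: +5·0.0833333° lon, +10·0.0416667° lat → SW at lon -69.5833°, lat 63.4167°.
Cell spans 0.0833333° lon × 0.0416667° lat.
south 63.4167° N, north 63.4583° N.

63.4167° N, 63.4583° N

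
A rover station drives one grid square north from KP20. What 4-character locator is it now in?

KP21

Latitude square 0; +1 → 1.
The longitude characters are unchanged.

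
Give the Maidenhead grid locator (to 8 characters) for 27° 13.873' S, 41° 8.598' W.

GG92ks24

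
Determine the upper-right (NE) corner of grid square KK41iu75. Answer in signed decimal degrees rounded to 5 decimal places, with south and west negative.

Field K=10, K=10: +10·20° lon, +10·10° lat → SW at lon 20°, lat 10°.
Square 4, 1: +4·2° lon, +1·1° lat → SW at lon 28°, lat 11°.
Subsquare i=8, u=20: +8·0.0833333° lon, +20·0.0416667° lat → SW at lon 28.6667°, lat 11.8333°.
Extended square 7, 5: +7·0.00833333° lon, +5·0.00416667° lat → SW at lon 28.725°, lat 11.8542°.
Cell spans 0.00833333° lon × 0.00416667° lat. NE corner is SW corner plus one full cell.
latitude 11.85833, longitude 28.73333.

11.85833, 28.73333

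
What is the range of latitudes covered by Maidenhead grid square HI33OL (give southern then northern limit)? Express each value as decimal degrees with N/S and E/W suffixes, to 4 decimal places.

6.5417° S, 6.5000° S

Field H=7, I=8: +7·20° lon, +8·10° lat → SW at lon -40°, lat -10°.
Square 3, 3: +3·2° lon, +3·1° lat → SW at lon -34°, lat -7°.
Subsquare o=14, l=11: +14·0.0833333° lon, +11·0.0416667° lat → SW at lon -32.8333°, lat -6.54167°.
Cell spans 0.0833333° lon × 0.0416667° lat.
south 6.5417° S, north 6.5000° S.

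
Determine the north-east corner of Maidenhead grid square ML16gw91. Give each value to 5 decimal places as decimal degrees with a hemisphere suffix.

Field M=12, L=11: +12·20° lon, +11·10° lat → SW at lon 60°, lat 20°.
Square 1, 6: +1·2° lon, +6·1° lat → SW at lon 62°, lat 26°.
Subsquare g=6, w=22: +6·0.0833333° lon, +22·0.0416667° lat → SW at lon 62.5°, lat 26.9167°.
Extended square 9, 1: +9·0.00833333° lon, +1·0.00416667° lat → SW at lon 62.575°, lat 26.9208°.
Cell spans 0.00833333° lon × 0.00416667° lat. NE corner is SW corner plus one full cell.
latitude 26.92500° N, longitude 62.58333° E.

26.92500° N, 62.58333° E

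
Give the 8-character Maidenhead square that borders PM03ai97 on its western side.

PM03ai87

Longitude extended square 9; −1 → 8.
The latitude characters are unchanged.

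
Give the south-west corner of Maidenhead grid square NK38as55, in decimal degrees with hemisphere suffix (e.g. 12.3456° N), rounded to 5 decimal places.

18.77083° N, 86.04167° E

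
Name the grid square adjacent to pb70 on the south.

PA79

Latitude square 0; −1 → -1, wraps to 9, carry into field.
Latitude field B = 1; −1 → 0 = A.
The longitude characters are unchanged.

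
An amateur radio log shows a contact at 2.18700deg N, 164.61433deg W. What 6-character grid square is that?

AJ72qe

Shift to the Maidenhead origin (180°W, 90°S): lon 15.3857, lat 92.1870.
Field: 15.3857/20 → 0 → A, 92.1870/10 → 9 → J; chars AJ.
Square: 15.3857/2 → 7, 2.1870/1 → 2; chars 72.
Subsquare: 1.3857/0.0833333 → 16 → q, 0.1870/0.0416667 → 4 → e; chars qe.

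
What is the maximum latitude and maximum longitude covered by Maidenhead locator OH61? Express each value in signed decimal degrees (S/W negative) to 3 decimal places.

Field O=14, H=7: +14·20° lon, +7·10° lat → SW at lon 100°, lat -20°.
Square 6, 1: +6·2° lon, +1·1° lat → SW at lon 112°, lat -19°.
Cell spans 2° lon × 1° lat. NE corner is SW corner plus one full cell.
latitude -18.000, longitude 114.000.

-18.000, 114.000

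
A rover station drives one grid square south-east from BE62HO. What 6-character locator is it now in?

Longitude subsquare h = 7; +1 → 8 = i.
Latitude subsquare o = 14; −1 → 13 = n.

BE62in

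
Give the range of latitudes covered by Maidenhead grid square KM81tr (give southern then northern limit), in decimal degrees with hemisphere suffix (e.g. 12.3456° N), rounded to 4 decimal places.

Field K=10, M=12: +10·20° lon, +12·10° lat → SW at lon 20°, lat 30°.
Square 8, 1: +8·2° lon, +1·1° lat → SW at lon 36°, lat 31°.
Subsquare t=19, r=17: +19·0.0833333° lon, +17·0.0416667° lat → SW at lon 37.5833°, lat 31.7083°.
Cell spans 0.0833333° lon × 0.0416667° lat.
south 31.7083° N, north 31.7500° N.

31.7083° N, 31.7500° N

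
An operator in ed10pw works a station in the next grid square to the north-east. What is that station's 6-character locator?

ED10qx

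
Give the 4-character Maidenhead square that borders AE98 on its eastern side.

BE08

Longitude square 9; +1 → 10, wraps to 0, carry into field.
Longitude field A = 0; +1 → 1 = B.
The latitude characters are unchanged.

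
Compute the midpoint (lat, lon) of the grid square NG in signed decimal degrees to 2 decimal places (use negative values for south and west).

Field N=13, G=6: +13·20° lon, +6·10° lat → SW at lon 80°, lat -30°.
Cell spans 20° lon × 10° lat. Centre is SW corner plus half of each.
latitude -25.00, longitude 90.00.

-25.00, 90.00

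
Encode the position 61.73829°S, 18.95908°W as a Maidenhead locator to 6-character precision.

Shift to the Maidenhead origin (180°W, 90°S): lon 161.0409, lat 28.2617.
Field (20°×10°, letters A–R): 161.0409/20 → 8 → I, 28.2617/10 → 2 → C; chars IC.
Square (2°×1°, digits 0–9): 1.0409/2 → 0, 8.2617/1 → 8; chars 08.
Subsquare (5′×2.5′, letters a–x): 1.0409/0.0833333 → 12 → m, 0.2617/0.0416667 → 6 → g; chars mg.

IC08mg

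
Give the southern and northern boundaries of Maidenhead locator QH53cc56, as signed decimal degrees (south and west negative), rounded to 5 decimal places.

Field Q=16, H=7: +16·20° lon, +7·10° lat → SW at lon 140°, lat -20°.
Square 5, 3: +5·2° lon, +3·1° lat → SW at lon 150°, lat -17°.
Subsquare c=2, c=2: +2·0.0833333° lon, +2·0.0416667° lat → SW at lon 150.167°, lat -16.9167°.
Extended square 5, 6: +5·0.00833333° lon, +6·0.00416667° lat → SW at lon 150.208°, lat -16.8917°.
Cell spans 0.00833333° lon × 0.00416667° lat.
south -16.89167, north -16.88750.

-16.89167, -16.88750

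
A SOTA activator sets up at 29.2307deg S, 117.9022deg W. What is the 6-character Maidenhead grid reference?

Shift to the Maidenhead origin (180°W, 90°S): lon 62.0978, lat 60.7693.
Field: 62.0978/20 → 3 → D, 60.7693/10 → 6 → G; chars DG.
Square: 2.0978/2 → 1, 0.7693/1 → 0; chars 10.
Subsquare: 0.0978/0.0833333 → 1 → b, 0.7693/0.0416667 → 18 → s; chars bs.

DG10bs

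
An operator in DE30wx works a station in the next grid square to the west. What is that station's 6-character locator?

DE30vx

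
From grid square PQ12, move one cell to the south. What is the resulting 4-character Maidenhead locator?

Latitude square 2; −1 → 1.
The longitude characters are unchanged.

PQ11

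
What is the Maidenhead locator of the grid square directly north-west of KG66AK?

KG56xl

Longitude subsquare a = 0; −1 → -1, wraps to 23 = x, carry into square.
Longitude square 6; −1 → 5.
Latitude subsquare k = 10; +1 → 11 = l.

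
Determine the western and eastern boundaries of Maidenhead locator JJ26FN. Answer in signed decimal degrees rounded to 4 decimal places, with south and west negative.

Field J=9, J=9: +9·20° lon, +9·10° lat → SW at lon 0°, lat 0°.
Square 2, 6: +2·2° lon, +6·1° lat → SW at lon 4°, lat 6°.
Subsquare f=5, n=13: +5·0.0833333° lon, +13·0.0416667° lat → SW at lon 4.41667°, lat 6.54167°.
Cell spans 0.0833333° lon × 0.0416667° lat.
west 4.4167, east 4.5000.

4.4167, 4.5000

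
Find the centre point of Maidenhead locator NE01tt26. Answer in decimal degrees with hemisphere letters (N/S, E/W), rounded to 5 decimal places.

Field N=13, E=4: +13·20° lon, +4·10° lat → SW at lon 80°, lat -50°.
Square 0, 1: +0·2° lon, +1·1° lat → SW at lon 80°, lat -49°.
Subsquare t=19, t=19: +19·0.0833333° lon, +19·0.0416667° lat → SW at lon 81.5833°, lat -48.2083°.
Extended square 2, 6: +2·0.00833333° lon, +6·0.00416667° lat → SW at lon 81.6°, lat -48.1833°.
Cell spans 0.00833333° lon × 0.00416667° lat. Centre is SW corner plus half of each.
latitude 48.18125° S, longitude 81.60417° E.

48.18125° S, 81.60417° E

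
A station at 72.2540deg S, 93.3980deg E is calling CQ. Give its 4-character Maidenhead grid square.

NB67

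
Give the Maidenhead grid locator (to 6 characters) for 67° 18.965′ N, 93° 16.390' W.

Add 180° to longitude and 90° to latitude: 86.7268, 157.3161.
Field (20°×10°, letters A–R): lon ⌊86.7268/20⌋ = 4 → E; lat ⌊157.3161/10⌋ = 15 → P.
Square (2°×1°, digits 0–9): lon ⌊6.7268/2⌋ = 3; lat ⌊7.3161/1⌋ = 7.
Subsquare (5′×2.5′, letters a–x): lon ⌊0.7268/0.0833333⌋ = 8 → i; lat ⌊0.3161/0.0416667⌋ = 7 → h.

EP37ih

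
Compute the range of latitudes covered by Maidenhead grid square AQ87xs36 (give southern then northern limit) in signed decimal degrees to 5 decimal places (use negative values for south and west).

77.77500, 77.77917

Field A=0, Q=16: +0·20° lon, +16·10° lat → SW at lon -180°, lat 70°.
Square 8, 7: +8·2° lon, +7·1° lat → SW at lon -164°, lat 77°.
Subsquare x=23, s=18: +23·0.0833333° lon, +18·0.0416667° lat → SW at lon -162.083°, lat 77.75°.
Extended square 3, 6: +3·0.00833333° lon, +6·0.00416667° lat → SW at lon -162.058°, lat 77.775°.
Cell spans 0.00833333° lon × 0.00416667° lat.
south 77.77500, north 77.77917.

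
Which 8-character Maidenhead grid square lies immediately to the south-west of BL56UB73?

Longitude extended square 7; −1 → 6.
Latitude extended square 3; −1 → 2.

BL56ub62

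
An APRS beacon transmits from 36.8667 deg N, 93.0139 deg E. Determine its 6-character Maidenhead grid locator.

NM66mu

Offset from 180°W / 90°S: lon 273.0139°, lat 126.8667°.
Field: 273.0139/20 → 13 → N, 126.8667/10 → 12 → M; chars NM.
Square: 13.0139/2 → 6, 6.8667/1 → 6; chars 66.
Subsquare: 1.0139/0.0833333 → 12 → m, 0.8667/0.0416667 → 20 → u; chars mu.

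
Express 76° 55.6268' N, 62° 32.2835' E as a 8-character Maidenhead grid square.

Add 180° to longitude and 90° to latitude: 242.53806, 166.92711.
Field (20°×10°, letters A–R): lon ⌊242.53806/20⌋ = 12 → M; lat ⌊166.92711/10⌋ = 16 → Q.
Square (2°×1°, digits 0–9): lon ⌊2.53806/2⌋ = 1; lat ⌊6.92711/1⌋ = 6.
Subsquare (5′×2.5′, letters a–x): lon ⌊0.53806/0.0833333⌋ = 6 → g; lat ⌊0.92711/0.0416667⌋ = 22 → w.
Extended square (30″×15″, digits 0–9): lon ⌊0.03806/0.00833333⌋ = 4; lat ⌊0.01045/0.00416667⌋ = 2.

MQ16gw42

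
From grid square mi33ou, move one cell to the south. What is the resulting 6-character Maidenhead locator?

MI33ot

Latitude subsquare u = 20; −1 → 19 = t.
The longitude characters are unchanged.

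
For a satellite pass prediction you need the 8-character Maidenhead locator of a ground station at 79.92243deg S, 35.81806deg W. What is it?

HB20cb18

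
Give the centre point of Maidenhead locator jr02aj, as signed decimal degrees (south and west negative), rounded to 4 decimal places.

82.3958, 0.0417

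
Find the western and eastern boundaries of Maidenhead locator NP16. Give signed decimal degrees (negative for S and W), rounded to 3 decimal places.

Field N=13, P=15: +13·20° lon, +15·10° lat → SW at lon 80°, lat 60°.
Square 1, 6: +1·2° lon, +6·1° lat → SW at lon 82°, lat 66°.
Cell spans 2° lon × 1° lat.
west 82.000, east 84.000.

82.000, 84.000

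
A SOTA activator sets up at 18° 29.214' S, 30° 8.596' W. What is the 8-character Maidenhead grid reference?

Shift to the Maidenhead origin (180°W, 90°S): lon 149.85673, lat 71.51310.
Field: 149.85673/20 → 7 → H, 71.51310/10 → 7 → H; chars HH.
Square: 9.85673/2 → 4, 1.51310/1 → 1; chars 41.
Subsquare: 1.85673/0.0833333 → 22 → w, 0.51310/0.0416667 → 12 → m; chars wm.
Extended square: 0.02340/0.00833333 → 2, 0.01310/0.00416667 → 3; chars 23.

HH41wm23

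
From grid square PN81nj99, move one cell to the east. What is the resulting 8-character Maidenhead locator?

Longitude extended square 9; +1 → 10, wraps to 0, carry into subsquare.
Longitude subsquare n = 13; +1 → 14 = o.
The latitude characters are unchanged.

PN81oj09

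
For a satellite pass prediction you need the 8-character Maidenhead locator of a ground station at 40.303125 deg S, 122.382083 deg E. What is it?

PE19eq57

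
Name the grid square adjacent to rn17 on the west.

RN07

Longitude square 1; −1 → 0.
The latitude characters are unchanged.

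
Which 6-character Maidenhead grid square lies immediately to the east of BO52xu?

BO62au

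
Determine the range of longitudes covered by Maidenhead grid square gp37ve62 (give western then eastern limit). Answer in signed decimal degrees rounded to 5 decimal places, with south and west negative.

-52.20000, -52.19167

Field G=6, P=15: +6·20° lon, +15·10° lat → SW at lon -60°, lat 60°.
Square 3, 7: +3·2° lon, +7·1° lat → SW at lon -54°, lat 67°.
Subsquare v=21, e=4: +21·0.0833333° lon, +4·0.0416667° lat → SW at lon -52.25°, lat 67.1667°.
Extended square 6, 2: +6·0.00833333° lon, +2·0.00416667° lat → SW at lon -52.2°, lat 67.175°.
Cell spans 0.00833333° lon × 0.00416667° lat.
west -52.20000, east -52.19167.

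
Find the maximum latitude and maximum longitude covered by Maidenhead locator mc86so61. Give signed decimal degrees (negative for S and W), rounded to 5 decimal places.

-63.40833, 77.55833

Field M=12, C=2: +12·20° lon, +2·10° lat → SW at lon 60°, lat -70°.
Square 8, 6: +8·2° lon, +6·1° lat → SW at lon 76°, lat -64°.
Subsquare s=18, o=14: +18·0.0833333° lon, +14·0.0416667° lat → SW at lon 77.5°, lat -63.4167°.
Extended square 6, 1: +6·0.00833333° lon, +1·0.00416667° lat → SW at lon 77.55°, lat -63.4125°.
Cell spans 0.00833333° lon × 0.00416667° lat. NE corner is SW corner plus one full cell.
latitude -63.40833, longitude 77.55833.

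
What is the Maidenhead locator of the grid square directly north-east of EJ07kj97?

EJ07lj08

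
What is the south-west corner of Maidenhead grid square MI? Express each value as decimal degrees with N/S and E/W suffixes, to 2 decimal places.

Field M=12, I=8: +12·20° lon, +8·10° lat → SW at lon 60°, lat -10°.
latitude 10.00° S, longitude 60.00° E.

10.00° S, 60.00° E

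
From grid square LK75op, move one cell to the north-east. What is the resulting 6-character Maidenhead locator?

Longitude subsquare o = 14; +1 → 15 = p.
Latitude subsquare p = 15; +1 → 16 = q.

LK75pq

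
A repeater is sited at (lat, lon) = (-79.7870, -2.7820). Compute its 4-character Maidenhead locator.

IB80

Shift to the Maidenhead origin (180°W, 90°S): lon 177.22, lat 10.21.
Field: 177.22/20 → 8 → I, 10.21/10 → 1 → B; chars IB.
Square: 17.22/2 → 8, 0.21/1 → 0; chars 80.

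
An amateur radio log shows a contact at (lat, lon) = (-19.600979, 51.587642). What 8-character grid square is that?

LH50tj05

Offset from 180°W / 90°S: lon 231.58764°, lat 70.39902°.
Field (20°×10°, letters A–R): lon ⌊231.58764/20⌋ = 11 → L; lat ⌊70.39902/10⌋ = 7 → H.
Square (2°×1°, digits 0–9): lon ⌊11.58764/2⌋ = 5; lat ⌊0.39902/1⌋ = 0.
Subsquare (5′×2.5′, letters a–x): lon ⌊1.58764/0.0833333⌋ = 19 → t; lat ⌊0.39902/0.0416667⌋ = 9 → j.
Extended square (30″×15″, digits 0–9): lon ⌊0.00431/0.00833333⌋ = 0; lat ⌊0.02402/0.00416667⌋ = 5.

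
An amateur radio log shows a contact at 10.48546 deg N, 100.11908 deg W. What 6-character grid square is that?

DK90wl

Add 180° to longitude and 90° to latitude: 79.8809, 100.4855.
Field: 79.8809/20 → 3 → D, 100.4855/10 → 10 → K; chars DK.
Square: 19.8809/2 → 9, 0.4855/1 → 0; chars 90.
Subsquare: 1.8809/0.0833333 → 22 → w, 0.4855/0.0416667 → 11 → l; chars wl.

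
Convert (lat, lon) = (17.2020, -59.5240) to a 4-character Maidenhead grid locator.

GK07

Add 180° to longitude and 90° to latitude: 120.48, 107.20.
Field: 120.48/20 → 6 → G, 107.20/10 → 10 → K; chars GK.
Square: 0.48/2 → 0, 7.20/1 → 7; chars 07.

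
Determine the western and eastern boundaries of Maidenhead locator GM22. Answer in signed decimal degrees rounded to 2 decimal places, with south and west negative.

Field G=6, M=12: +6·20° lon, +12·10° lat → SW at lon -60°, lat 30°.
Square 2, 2: +2·2° lon, +2·1° lat → SW at lon -56°, lat 32°.
Cell spans 2° lon × 1° lat.
west -56.00, east -54.00.

-56.00, -54.00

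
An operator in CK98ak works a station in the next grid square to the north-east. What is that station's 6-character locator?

CK98bl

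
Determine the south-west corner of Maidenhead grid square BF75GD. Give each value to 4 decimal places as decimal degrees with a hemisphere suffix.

34.8750° S, 145.5000° W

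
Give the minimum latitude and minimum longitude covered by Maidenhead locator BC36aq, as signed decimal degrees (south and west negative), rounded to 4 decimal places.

-63.3333, -154.0000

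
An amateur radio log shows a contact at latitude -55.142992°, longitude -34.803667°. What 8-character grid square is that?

HD24ou35

Offset from 180°W / 90°S: lon 145.19633°, lat 34.85701°.
Field (20°×10°, letters A–R): 145.19633/20 → 7 → H, 34.85701/10 → 3 → D; chars HD.
Square (2°×1°, digits 0–9): 5.19633/2 → 2, 4.85701/1 → 4; chars 24.
Subsquare (5′×2.5′, letters a–x): 1.19633/0.0833333 → 14 → o, 0.85701/0.0416667 → 20 → u; chars ou.
Extended square (30″×15″, digits 0–9): 0.02967/0.00833333 → 3, 0.02367/0.00416667 → 5; chars 35.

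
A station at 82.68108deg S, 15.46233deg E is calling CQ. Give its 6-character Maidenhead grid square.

Add 180° to longitude and 90° to latitude: 195.4623, 7.3189.
Field: 195.4623/20 → 9 → J, 7.3189/10 → 0 → A; chars JA.
Square: 15.4623/2 → 7, 7.3189/1 → 7; chars 77.
Subsquare: 1.4623/0.0833333 → 17 → r, 0.3189/0.0416667 → 7 → h; chars rh.

JA77rh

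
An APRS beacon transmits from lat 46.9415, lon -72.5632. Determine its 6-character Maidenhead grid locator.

Add 180° to longitude and 90° to latitude: 107.4368, 136.9415.
Field (20°×10°, letters A–R): 107.4368/20 → 5 → F, 136.9415/10 → 13 → N; chars FN.
Square (2°×1°, digits 0–9): 7.4368/2 → 3, 6.9415/1 → 6; chars 36.
Subsquare (5′×2.5′, letters a–x): 1.4368/0.0833333 → 17 → r, 0.9415/0.0416667 → 22 → w; chars rw.

FN36rw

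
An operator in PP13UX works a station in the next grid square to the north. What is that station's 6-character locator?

PP14ua

Latitude subsquare x = 23; +1 → 24, wraps to 0 = a, carry into square.
Latitude square 3; +1 → 4.
The longitude characters are unchanged.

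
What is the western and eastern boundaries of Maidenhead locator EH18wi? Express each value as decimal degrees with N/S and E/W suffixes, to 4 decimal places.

96.1667° W, 96.0833° W

Field E=4, H=7: +4·20° lon, +7·10° lat → SW at lon -100°, lat -20°.
Square 1, 8: +1·2° lon, +8·1° lat → SW at lon -98°, lat -12°.
Subsquare w=22, i=8: +22·0.0833333° lon, +8·0.0416667° lat → SW at lon -96.1667°, lat -11.6667°.
Cell spans 0.0833333° lon × 0.0416667° lat.
west 96.1667° W, east 96.0833° W.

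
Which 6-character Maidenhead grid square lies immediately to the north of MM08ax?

MM09aa

Latitude subsquare x = 23; +1 → 24, wraps to 0 = a, carry into square.
Latitude square 8; +1 → 9.
The longitude characters are unchanged.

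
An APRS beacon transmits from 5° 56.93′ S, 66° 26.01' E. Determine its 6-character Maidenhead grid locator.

MI34fb

Add 180° to longitude and 90° to latitude: 246.4335, 84.0512.
Field: 246.4335/20 → 12 → M, 84.0512/10 → 8 → I; chars MI.
Square: 6.4335/2 → 3, 4.0512/1 → 4; chars 34.
Subsquare: 0.4335/0.0833333 → 5 → f, 0.0512/0.0416667 → 1 → b; chars fb.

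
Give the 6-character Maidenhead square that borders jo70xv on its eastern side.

JO80av

Longitude subsquare x = 23; +1 → 24, wraps to 0 = a, carry into square.
Longitude square 7; +1 → 8.
The latitude characters are unchanged.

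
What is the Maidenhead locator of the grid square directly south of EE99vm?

EE99vl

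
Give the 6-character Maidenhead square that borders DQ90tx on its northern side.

DQ91ta

Latitude subsquare x = 23; +1 → 24, wraps to 0 = a, carry into square.
Latitude square 0; +1 → 1.
The longitude characters are unchanged.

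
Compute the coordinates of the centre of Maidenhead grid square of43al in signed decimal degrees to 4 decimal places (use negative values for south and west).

Field O=14, F=5: +14·20° lon, +5·10° lat → SW at lon 100°, lat -40°.
Square 4, 3: +4·2° lon, +3·1° lat → SW at lon 108°, lat -37°.
Subsquare a=0, l=11: +0·0.0833333° lon, +11·0.0416667° lat → SW at lon 108°, lat -36.5417°.
Cell spans 0.0833333° lon × 0.0416667° lat. Centre is SW corner plus half of each.
latitude -36.5208, longitude 108.0417.

-36.5208, 108.0417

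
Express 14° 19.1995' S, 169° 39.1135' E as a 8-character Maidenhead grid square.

Shift to the Maidenhead origin (180°W, 90°S): lon 349.65189, lat 75.68001.
Field: lon ⌊349.65189/20⌋ = 17 → R; lat ⌊75.68001/10⌋ = 7 → H.
Square: lon ⌊9.65189/2⌋ = 4; lat ⌊5.68001/1⌋ = 5.
Subsquare: lon ⌊1.65189/0.0833333⌋ = 19 → t; lat ⌊0.68001/0.0416667⌋ = 16 → q.
Extended square: lon ⌊0.06856/0.00833333⌋ = 8; lat ⌊0.01334/0.00416667⌋ = 3.

RH45tq83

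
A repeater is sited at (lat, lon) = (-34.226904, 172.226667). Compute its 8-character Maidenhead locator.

Offset from 180°W / 90°S: lon 352.22667°, lat 55.77310°.
Field (20°×10°, letters A–R): 352.22667/20 → 17 → R, 55.77310/10 → 5 → F; chars RF.
Square (2°×1°, digits 0–9): 12.22667/2 → 6, 5.77310/1 → 5; chars 65.
Subsquare (5′×2.5′, letters a–x): 0.22667/0.0833333 → 2 → c, 0.77310/0.0416667 → 18 → s; chars cs.
Extended square (30″×15″, digits 0–9): 0.06000/0.00833333 → 7, 0.02310/0.00416667 → 5; chars 75.

RF65cs75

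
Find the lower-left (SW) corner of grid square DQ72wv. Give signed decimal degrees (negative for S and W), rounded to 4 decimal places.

Field D=3, Q=16: +3·20° lon, +16·10° lat → SW at lon -120°, lat 70°.
Square 7, 2: +7·2° lon, +2·1° lat → SW at lon -106°, lat 72°.
Subsquare w=22, v=21: +22·0.0833333° lon, +21·0.0416667° lat → SW at lon -104.167°, lat 72.875°.
latitude 72.8750, longitude -104.1667.

72.8750, -104.1667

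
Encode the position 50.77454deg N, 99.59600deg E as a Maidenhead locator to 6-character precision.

NO90ts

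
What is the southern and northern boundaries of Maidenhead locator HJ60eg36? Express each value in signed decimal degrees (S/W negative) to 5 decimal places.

0.27500, 0.27917

Field H=7, J=9: +7·20° lon, +9·10° lat → SW at lon -40°, lat 0°.
Square 6, 0: +6·2° lon, +0·1° lat → SW at lon -28°, lat 0°.
Subsquare e=4, g=6: +4·0.0833333° lon, +6·0.0416667° lat → SW at lon -27.6667°, lat 0.25°.
Extended square 3, 6: +3·0.00833333° lon, +6·0.00416667° lat → SW at lon -27.6417°, lat 0.275°.
Cell spans 0.00833333° lon × 0.00416667° lat.
south 0.27500, north 0.27917.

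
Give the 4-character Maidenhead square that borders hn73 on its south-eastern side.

HN82

Longitude square 7; +1 → 8.
Latitude square 3; −1 → 2.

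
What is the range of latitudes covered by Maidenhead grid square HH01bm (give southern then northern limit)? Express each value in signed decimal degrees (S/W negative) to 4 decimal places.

Field H=7, H=7: +7·20° lon, +7·10° lat → SW at lon -40°, lat -20°.
Square 0, 1: +0·2° lon, +1·1° lat → SW at lon -40°, lat -19°.
Subsquare b=1, m=12: +1·0.0833333° lon, +12·0.0416667° lat → SW at lon -39.9167°, lat -18.5°.
Cell spans 0.0833333° lon × 0.0416667° lat.
south -18.5000, north -18.4583.

-18.5000, -18.4583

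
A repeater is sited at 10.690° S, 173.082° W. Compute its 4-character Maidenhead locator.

AH39

Shift to the Maidenhead origin (180°W, 90°S): lon 6.92, lat 79.31.
Field: 6.92/20 → 0 → A, 79.31/10 → 7 → H; chars AH.
Square: 6.92/2 → 3, 9.31/1 → 9; chars 39.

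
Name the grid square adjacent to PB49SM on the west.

PB49rm

Longitude subsquare s = 18; −1 → 17 = r.
The latitude characters are unchanged.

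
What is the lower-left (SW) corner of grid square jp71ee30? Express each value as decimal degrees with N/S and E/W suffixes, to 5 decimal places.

61.16667° N, 14.35833° E

Field J=9, P=15: +9·20° lon, +15·10° lat → SW at lon 0°, lat 60°.
Square 7, 1: +7·2° lon, +1·1° lat → SW at lon 14°, lat 61°.
Subsquare e=4, e=4: +4·0.0833333° lon, +4·0.0416667° lat → SW at lon 14.3333°, lat 61.1667°.
Extended square 3, 0: +3·0.00833333° lon, +0·0.00416667° lat → SW at lon 14.3583°, lat 61.1667°.
latitude 61.16667° N, longitude 14.35833° E.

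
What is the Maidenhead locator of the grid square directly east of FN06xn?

FN16an

Longitude subsquare x = 23; +1 → 24, wraps to 0 = a, carry into square.
Longitude square 0; +1 → 1.
The latitude characters are unchanged.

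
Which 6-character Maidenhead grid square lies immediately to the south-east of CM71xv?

Longitude subsquare x = 23; +1 → 24, wraps to 0 = a, carry into square.
Longitude square 7; +1 → 8.
Latitude subsquare v = 21; −1 → 20 = u.

CM81au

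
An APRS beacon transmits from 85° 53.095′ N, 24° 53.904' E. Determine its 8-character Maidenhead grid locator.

Add 180° to longitude and 90° to latitude: 204.89840, 175.88492.
Field: 204.89840/20 → 10 → K, 175.88492/10 → 17 → R; chars KR.
Square: 4.89840/2 → 2, 5.88492/1 → 5; chars 25.
Subsquare: 0.89840/0.0833333 → 10 → k, 0.88492/0.0416667 → 21 → v; chars kv.
Extended square: 0.06507/0.00833333 → 7, 0.00992/0.00416667 → 2; chars 72.

KR25kv72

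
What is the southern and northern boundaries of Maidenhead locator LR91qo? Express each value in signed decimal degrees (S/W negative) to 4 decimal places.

81.5833, 81.6250

Field L=11, R=17: +11·20° lon, +17·10° lat → SW at lon 40°, lat 80°.
Square 9, 1: +9·2° lon, +1·1° lat → SW at lon 58°, lat 81°.
Subsquare q=16, o=14: +16·0.0833333° lon, +14·0.0416667° lat → SW at lon 59.3333°, lat 81.5833°.
Cell spans 0.0833333° lon × 0.0416667° lat.
south 81.5833, north 81.6250.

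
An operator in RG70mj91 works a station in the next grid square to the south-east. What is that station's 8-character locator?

Longitude extended square 9; +1 → 10, wraps to 0, carry into subsquare.
Longitude subsquare m = 12; +1 → 13 = n.
Latitude extended square 1; −1 → 0.

RG70nj00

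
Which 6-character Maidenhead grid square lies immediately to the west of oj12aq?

OJ02xq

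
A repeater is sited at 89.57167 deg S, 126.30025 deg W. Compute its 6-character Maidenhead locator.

Shift to the Maidenhead origin (180°W, 90°S): lon 53.6997, lat 0.4283.
Field (20°×10°, letters A–R): lon ⌊53.6997/20⌋ = 2 → C; lat ⌊0.4283/10⌋ = 0 → A.
Square (2°×1°, digits 0–9): lon ⌊13.6997/2⌋ = 6; lat ⌊0.4283/1⌋ = 0.
Subsquare (5′×2.5′, letters a–x): lon ⌊1.6997/0.0833333⌋ = 20 → u; lat ⌊0.4283/0.0416667⌋ = 10 → k.

CA60uk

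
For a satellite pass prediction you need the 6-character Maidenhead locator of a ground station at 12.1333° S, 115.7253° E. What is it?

OH77uu

Offset from 180°W / 90°S: lon 295.7253°, lat 77.8667°.
Field: 295.7253/20 → 14 → O, 77.8667/10 → 7 → H; chars OH.
Square: 15.7253/2 → 7, 7.8667/1 → 7; chars 77.
Subsquare: 1.7253/0.0833333 → 20 → u, 0.8667/0.0416667 → 20 → u; chars uu.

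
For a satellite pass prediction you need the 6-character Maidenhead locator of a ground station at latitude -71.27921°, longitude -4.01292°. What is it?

IB78xr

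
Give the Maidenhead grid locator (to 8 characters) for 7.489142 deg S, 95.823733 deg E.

NI72vm82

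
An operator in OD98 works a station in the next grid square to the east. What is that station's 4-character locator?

Longitude square 9; +1 → 10, wraps to 0, carry into field.
Longitude field O = 14; +1 → 15 = P.
The latitude characters are unchanged.

PD08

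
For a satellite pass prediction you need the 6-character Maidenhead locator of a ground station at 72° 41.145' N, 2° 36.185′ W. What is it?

IQ82qq

Shift to the Maidenhead origin (180°W, 90°S): lon 177.3969, lat 162.6857.
Field (20°×10°, letters A–R): 177.3969/20 → 8 → I, 162.6857/10 → 16 → Q; chars IQ.
Square (2°×1°, digits 0–9): 17.3969/2 → 8, 2.6857/1 → 2; chars 82.
Subsquare (5′×2.5′, letters a–x): 1.3969/0.0833333 → 16 → q, 0.6857/0.0416667 → 16 → q; chars qq.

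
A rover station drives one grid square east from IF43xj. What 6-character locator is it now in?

IF53aj

Longitude subsquare x = 23; +1 → 24, wraps to 0 = a, carry into square.
Longitude square 4; +1 → 5.
The latitude characters are unchanged.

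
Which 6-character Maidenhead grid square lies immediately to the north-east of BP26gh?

BP26hi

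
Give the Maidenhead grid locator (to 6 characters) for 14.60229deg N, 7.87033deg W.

IK64bo

Offset from 180°W / 90°S: lon 172.1297°, lat 104.6023°.
Field: 172.1297/20 → 8 → I, 104.6023/10 → 10 → K; chars IK.
Square: 12.1297/2 → 6, 4.6023/1 → 4; chars 64.
Subsquare: 0.1297/0.0833333 → 1 → b, 0.6023/0.0416667 → 14 → o; chars bo.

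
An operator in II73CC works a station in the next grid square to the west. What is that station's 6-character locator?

Longitude subsquare c = 2; −1 → 1 = b.
The latitude characters are unchanged.

II73bc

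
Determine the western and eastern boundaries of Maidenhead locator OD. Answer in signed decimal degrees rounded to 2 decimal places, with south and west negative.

Field O=14, D=3: +14·20° lon, +3·10° lat → SW at lon 100°, lat -60°.
Cell spans 20° lon × 10° lat.
west 100.00, east 120.00.

100.00, 120.00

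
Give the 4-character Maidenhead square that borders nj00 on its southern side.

NI09

Latitude square 0; −1 → -1, wraps to 9, carry into field.
Latitude field J = 9; −1 → 8 = I.
The longitude characters are unchanged.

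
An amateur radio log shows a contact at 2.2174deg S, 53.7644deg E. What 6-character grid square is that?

Shift to the Maidenhead origin (180°W, 90°S): lon 233.7644, lat 87.7826.
Field: 233.7644/20 → 11 → L, 87.7826/10 → 8 → I; chars LI.
Square: 13.7644/2 → 6, 7.7826/1 → 7; chars 67.
Subsquare: 1.7644/0.0833333 → 21 → v, 0.7826/0.0416667 → 18 → s; chars vs.

LI67vs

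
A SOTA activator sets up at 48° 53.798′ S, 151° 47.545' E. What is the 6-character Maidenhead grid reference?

QE51vc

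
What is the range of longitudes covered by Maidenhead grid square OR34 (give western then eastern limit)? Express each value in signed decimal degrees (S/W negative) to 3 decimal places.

106.000, 108.000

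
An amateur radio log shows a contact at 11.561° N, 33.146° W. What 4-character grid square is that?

HK31

Shift to the Maidenhead origin (180°W, 90°S): lon 146.85, lat 101.56.
Field: lon ⌊146.85/20⌋ = 7 → H; lat ⌊101.56/10⌋ = 10 → K.
Square: lon ⌊6.85/2⌋ = 3; lat ⌊1.56/1⌋ = 1.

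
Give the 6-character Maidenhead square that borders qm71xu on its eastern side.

QM81au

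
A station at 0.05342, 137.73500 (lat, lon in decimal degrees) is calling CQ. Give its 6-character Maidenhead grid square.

Add 180° to longitude and 90° to latitude: 317.7350, 90.0534.
Field: 317.7350/20 → 15 → P, 90.0534/10 → 9 → J; chars PJ.
Square: 17.7350/2 → 8, 0.0534/1 → 0; chars 80.
Subsquare: 1.7350/0.0833333 → 20 → u, 0.0534/0.0416667 → 1 → b; chars ub.

PJ80ub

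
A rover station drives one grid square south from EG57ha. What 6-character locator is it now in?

EG56hx

Latitude subsquare a = 0; −1 → -1, wraps to 23 = x, carry into square.
Latitude square 7; −1 → 6.
The longitude characters are unchanged.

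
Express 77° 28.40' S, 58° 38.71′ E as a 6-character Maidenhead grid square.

LB92hm

Add 180° to longitude and 90° to latitude: 238.6452, 12.5267.
Field: lon ⌊238.6452/20⌋ = 11 → L; lat ⌊12.5267/10⌋ = 1 → B.
Square: lon ⌊18.6452/2⌋ = 9; lat ⌊2.5267/1⌋ = 2.
Subsquare: lon ⌊0.6452/0.0833333⌋ = 7 → h; lat ⌊0.5267/0.0416667⌋ = 12 → m.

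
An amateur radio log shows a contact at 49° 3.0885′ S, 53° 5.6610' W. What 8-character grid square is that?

GE30kw87

Offset from 180°W / 90°S: lon 126.90565°, lat 40.94852°.
Field (20°×10°, letters A–R): 126.90565/20 → 6 → G, 40.94852/10 → 4 → E; chars GE.
Square (2°×1°, digits 0–9): 6.90565/2 → 3, 0.94852/1 → 0; chars 30.
Subsquare (5′×2.5′, letters a–x): 0.90565/0.0833333 → 10 → k, 0.94852/0.0416667 → 22 → w; chars kw.
Extended square (30″×15″, digits 0–9): 0.07232/0.00833333 → 8, 0.03186/0.00416667 → 7; chars 87.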